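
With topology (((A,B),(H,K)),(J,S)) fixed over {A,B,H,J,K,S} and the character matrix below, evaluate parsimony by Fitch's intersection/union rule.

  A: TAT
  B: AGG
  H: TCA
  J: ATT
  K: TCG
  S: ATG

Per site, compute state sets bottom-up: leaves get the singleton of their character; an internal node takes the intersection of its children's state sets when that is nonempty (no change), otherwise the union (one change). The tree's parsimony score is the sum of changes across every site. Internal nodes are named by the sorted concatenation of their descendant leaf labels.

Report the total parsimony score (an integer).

8

site 0, node AB: A={T} ∪ B={A} → {A,T} (+1)
site 0, node HK: H={T} ∩ K={T} → {T} (+0)
site 0, node ABHK: AB={A,T} ∩ HK={T} → {T} (+0)
site 0, node JS: J={A} ∩ S={A} → {A} (+0)
site 0, node ABHJKS: ABHK={T} ∪ JS={A} → {A,T} (+1)
site 1, node AB: A={A} ∪ B={G} → {A,G} (+1)
site 1, node HK: H={C} ∩ K={C} → {C} (+0)
site 1, node ABHK: AB={A,G} ∪ HK={C} → {A,C,G} (+1)
site 1, node JS: J={T} ∩ S={T} → {T} (+0)
site 1, node ABHJKS: ABHK={A,C,G} ∪ JS={T} → {A,C,G,T} (+1)
site 2, node AB: A={T} ∪ B={G} → {G,T} (+1)
site 2, node HK: H={A} ∪ K={G} → {A,G} (+1)
site 2, node ABHK: AB={G,T} ∩ HK={A,G} → {G} (+0)
site 2, node JS: J={T} ∪ S={G} → {G,T} (+1)
site 2, node ABHJKS: ABHK={G} ∩ JS={G,T} → {G} (+0)
per-site changes: [2, 3, 3]; total = 8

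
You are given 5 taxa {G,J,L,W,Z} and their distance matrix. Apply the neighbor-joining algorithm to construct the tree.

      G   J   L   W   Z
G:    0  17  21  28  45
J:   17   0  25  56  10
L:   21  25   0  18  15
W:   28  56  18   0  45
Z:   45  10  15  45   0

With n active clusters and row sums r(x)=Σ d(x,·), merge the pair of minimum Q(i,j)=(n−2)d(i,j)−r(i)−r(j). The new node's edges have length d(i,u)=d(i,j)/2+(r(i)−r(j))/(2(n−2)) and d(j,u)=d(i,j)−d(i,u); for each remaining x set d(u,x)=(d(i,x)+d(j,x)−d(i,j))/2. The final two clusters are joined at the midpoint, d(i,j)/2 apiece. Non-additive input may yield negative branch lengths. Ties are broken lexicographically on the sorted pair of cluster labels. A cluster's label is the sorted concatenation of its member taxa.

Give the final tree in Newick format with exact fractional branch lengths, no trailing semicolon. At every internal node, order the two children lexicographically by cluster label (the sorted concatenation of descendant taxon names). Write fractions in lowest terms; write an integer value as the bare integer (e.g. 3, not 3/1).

step 1: merge (J,Z) at d=10, Q=-193; branch lengths J→23/6, Z→37/6; new cluster JZ
  updated: d(G,JZ)=26, d(JZ,L)=15, d(JZ,W)=91/2
step 2: merge (G,W) at d=28, Q=-221/2; branch lengths G→79/8, W→145/8; new cluster GW
  updated: d(GW,JZ)=87/4, d(GW,L)=11/2
step 3: merge (GW,JZ) at d=87/4, Q=-169/4; branch lengths GW→49/8, JZ→125/8; new cluster GJWZ
  updated: d(GJWZ,L)=-5/8
step 4: merge (GJWZ,L) at d=-5/8; branch lengths GJWZ→-5/16, L→-5/16; new cluster GJLWZ
final tree: (((G:79/8,W:145/8):49/8,(J:23/6,Z:37/6):125/8):-5/16,L:-5/16)
total length: 473/8

(((G:79/8,W:145/8):49/8,(J:23/6,Z:37/6):125/8):-5/16,L:-5/16)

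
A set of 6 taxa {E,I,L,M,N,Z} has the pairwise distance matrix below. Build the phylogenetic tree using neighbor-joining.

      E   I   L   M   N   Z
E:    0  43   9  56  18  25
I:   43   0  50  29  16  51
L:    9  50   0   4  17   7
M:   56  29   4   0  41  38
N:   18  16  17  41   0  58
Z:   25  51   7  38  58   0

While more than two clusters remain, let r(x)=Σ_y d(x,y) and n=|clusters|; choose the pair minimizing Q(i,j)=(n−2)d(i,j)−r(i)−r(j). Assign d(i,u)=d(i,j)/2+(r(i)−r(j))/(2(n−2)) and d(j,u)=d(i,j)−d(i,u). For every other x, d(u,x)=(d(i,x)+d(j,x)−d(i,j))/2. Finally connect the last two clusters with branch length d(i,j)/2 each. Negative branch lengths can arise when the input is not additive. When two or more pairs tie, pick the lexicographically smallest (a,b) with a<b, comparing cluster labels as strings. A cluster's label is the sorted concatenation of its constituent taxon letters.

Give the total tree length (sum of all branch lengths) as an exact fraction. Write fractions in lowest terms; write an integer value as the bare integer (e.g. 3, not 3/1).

1169/16

1. join I+N (d=16, Q=-275) ⇒ IN; edges |I|=103/8, |N|=25/8
  updated: d(E,IN)=45/2, d(IN,L)=51/2, d(IN,M)=27, d(IN,Z)=93/2
2. join E+IN (d=45/2, Q=-333/2) ⇒ EIN; edges |E|=39/4, |IN|=51/4
  updated: d(EIN,L)=6, d(EIN,M)=121/4, d(EIN,Z)=49/2
3. join EIN+Z (d=49/2, Q=-325/4) ⇒ EINZ; edges |EIN|=161/16, |Z|=231/16
  updated: d(EINZ,L)=-23/4, d(EINZ,M)=175/8
4. join EINZ+L (d=-23/4, Q=-161/8) ⇒ EILNZ; edges |EINZ|=97/16, |L|=-189/16
  updated: d(EILNZ,M)=253/16
5. join EILNZ+M (d=253/16) ⇒ EILMNZ; edges |EILNZ|=253/32, |M|=253/32
final tree: ((((E:39/4,(I:103/8,N:25/8):51/4):161/16,Z:231/16):97/16,L:-189/16):253/32,M:253/32)
total length: 1169/16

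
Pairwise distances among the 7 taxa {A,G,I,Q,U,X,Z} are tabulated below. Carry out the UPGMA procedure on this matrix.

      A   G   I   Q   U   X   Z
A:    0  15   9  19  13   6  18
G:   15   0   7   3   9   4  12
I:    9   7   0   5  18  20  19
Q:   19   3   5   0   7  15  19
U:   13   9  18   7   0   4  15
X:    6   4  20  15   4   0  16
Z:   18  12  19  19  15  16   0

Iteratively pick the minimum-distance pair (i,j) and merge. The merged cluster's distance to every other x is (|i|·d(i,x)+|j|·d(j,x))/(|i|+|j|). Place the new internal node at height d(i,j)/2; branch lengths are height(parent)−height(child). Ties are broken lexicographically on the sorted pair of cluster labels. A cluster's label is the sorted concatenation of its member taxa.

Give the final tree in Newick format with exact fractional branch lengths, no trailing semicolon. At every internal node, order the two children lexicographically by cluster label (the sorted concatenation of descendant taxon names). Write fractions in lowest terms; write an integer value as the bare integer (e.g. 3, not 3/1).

iteration 1: select G,Q (d=3); attach at lengths (3/2, 3/2); label the merged cluster GQ
  updated: d(A,GQ)=17, d(GQ,I)=6, d(GQ,U)=8, d(GQ,X)=19/2, d(GQ,Z)=31/2
iteration 2: select U,X (d=4); attach at lengths (2, 2); label the merged cluster UX
  updated: d(A,UX)=19/2, d(GQ,UX)=35/4, d(I,UX)=19, d(UX,Z)=31/2
iteration 3: select GQ,I (d=6); attach at lengths (3/2, 3); label the merged cluster GIQ
  updated: d(A,GIQ)=43/3, d(GIQ,UX)=73/6, d(GIQ,Z)=50/3
iteration 4: select A,UX (d=19/2); attach at lengths (19/4, 11/4); label the merged cluster AUX
  updated: d(AUX,GIQ)=116/9, d(AUX,Z)=49/3
iteration 5: select AUX,GIQ (d=116/9); attach at lengths (61/36, 31/9); label the merged cluster AGIQUX
  updated: d(AGIQUX,Z)=33/2
iteration 6: select AGIQUX,Z (d=33/2); attach at lengths (65/36, 33/4); label the merged cluster AGIQUXZ
final tree: (((A:19/4,(U:2,X:2):11/4):61/36,((G:3/2,Q:3/2):3/2,I:3):31/9):65/36,Z:33/4)
total length: 1231/36

(((A:19/4,(U:2,X:2):11/4):61/36,((G:3/2,Q:3/2):3/2,I:3):31/9):65/36,Z:33/4)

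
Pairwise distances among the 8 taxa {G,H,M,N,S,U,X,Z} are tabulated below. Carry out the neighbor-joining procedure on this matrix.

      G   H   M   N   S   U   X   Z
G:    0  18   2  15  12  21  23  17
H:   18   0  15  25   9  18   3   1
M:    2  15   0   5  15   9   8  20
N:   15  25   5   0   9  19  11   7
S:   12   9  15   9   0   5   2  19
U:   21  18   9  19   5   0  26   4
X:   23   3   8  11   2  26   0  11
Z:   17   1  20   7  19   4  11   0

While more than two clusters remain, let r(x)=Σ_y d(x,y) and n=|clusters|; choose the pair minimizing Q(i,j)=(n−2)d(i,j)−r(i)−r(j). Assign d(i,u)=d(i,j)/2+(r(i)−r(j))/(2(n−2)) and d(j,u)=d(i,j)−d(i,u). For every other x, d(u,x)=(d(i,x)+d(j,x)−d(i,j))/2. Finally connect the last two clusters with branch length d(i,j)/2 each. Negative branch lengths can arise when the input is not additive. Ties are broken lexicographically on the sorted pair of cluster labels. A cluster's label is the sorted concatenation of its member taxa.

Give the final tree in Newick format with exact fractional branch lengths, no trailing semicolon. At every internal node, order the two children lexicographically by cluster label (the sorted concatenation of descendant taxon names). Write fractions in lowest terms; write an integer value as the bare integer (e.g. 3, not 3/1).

((((G:23/6,M:-11/6):77/16,N:67/16):47/16,((H:17/10,Z:-7/10):47/12,X:31/12):57/16):59/32,(S:-25/16,U:105/16):59/32)

1. join G+M (d=2, Q=-170) ⇒ GM; edges |G|=23/6, |M|=-11/6
  updated: d(GM,H)=31/2, d(GM,N)=9, d(GM,S)=25/2, d(GM,U)=14, d(GM,X)=29/2, d(GM,Z)=35/2
2. join H+Z (d=1, Q=-126) ⇒ HZ; edges |H|=17/10, |Z|=-7/10
  updated: d(GM,HZ)=16, d(HZ,N)=31/2, d(HZ,S)=27/2, d(HZ,U)=21/2, d(HZ,X)=13/2
3. join S+U (d=5, Q=-193/2) ⇒ SU; edges |S|=-25/16, |U|=105/16
  updated: d(GM,SU)=43/4, d(HZ,SU)=19/2, d(N,SU)=23/2, d(SU,X)=23/2
4. join HZ+X (d=13/2, Q=-143/2) ⇒ HXZ; edges |HZ|=47/12, |X|=31/12
  updated: d(GM,HXZ)=12, d(HXZ,N)=10, d(HXZ,SU)=29/4
5. join GM+N (d=9, Q=-177/4) ⇒ GMN; edges |GM|=77/16, |N|=67/16
  updated: d(GMN,HXZ)=13/2, d(GMN,SU)=53/8
6. join GMN+HXZ (d=13/2, Q=-163/8) ⇒ GHMNXZ; edges |GMN|=47/16, |HXZ|=57/16
  updated: d(GHMNXZ,SU)=59/16
7. join GHMNXZ+SU (d=59/16) ⇒ GHMNSUXZ; edges |GHMNXZ|=59/32, |SU|=59/32
final tree: ((((G:23/6,M:-11/6):77/16,N:67/16):47/16,((H:17/10,Z:-7/10):47/12,X:31/12):57/16):59/32,(S:-25/16,U:105/16):59/32)
total length: 539/16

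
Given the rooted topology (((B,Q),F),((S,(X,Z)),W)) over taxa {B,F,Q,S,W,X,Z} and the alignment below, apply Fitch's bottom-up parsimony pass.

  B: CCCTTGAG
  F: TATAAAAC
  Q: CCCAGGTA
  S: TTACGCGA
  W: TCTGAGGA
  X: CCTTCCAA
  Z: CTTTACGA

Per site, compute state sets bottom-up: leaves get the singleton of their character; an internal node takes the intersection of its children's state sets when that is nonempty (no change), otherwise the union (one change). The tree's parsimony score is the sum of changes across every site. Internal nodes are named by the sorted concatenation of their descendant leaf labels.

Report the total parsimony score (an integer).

22

BQ@0: {C} ∩ {C} = {C} (intersection, +0)
BFQ@0: {C} ∪ {T} = {C,T} (union, +1)
XZ@0: {C} ∩ {C} = {C} (intersection, +0)
SXZ@0: {T} ∪ {C} = {C,T} (union, +1)
SWXZ@0: {C,T} ∩ {T} = {T} (intersection, +0)
BFQSWXZ@0: {C,T} ∩ {T} = {T} (intersection, +0)
BQ@1: {C} ∩ {C} = {C} (intersection, +0)
BFQ@1: {C} ∪ {A} = {A,C} (union, +1)
XZ@1: {C} ∪ {T} = {C,T} (union, +1)
SXZ@1: {T} ∩ {C,T} = {T} (intersection, +0)
SWXZ@1: {T} ∪ {C} = {C,T} (union, +1)
BFQSWXZ@1: {A,C} ∩ {C,T} = {C} (intersection, +0)
BQ@2: {C} ∩ {C} = {C} (intersection, +0)
BFQ@2: {C} ∪ {T} = {C,T} (union, +1)
XZ@2: {T} ∩ {T} = {T} (intersection, +0)
SXZ@2: {A} ∪ {T} = {A,T} (union, +1)
SWXZ@2: {A,T} ∩ {T} = {T} (intersection, +0)
BFQSWXZ@2: {C,T} ∩ {T} = {T} (intersection, +0)
BQ@3: {T} ∪ {A} = {A,T} (union, +1)
BFQ@3: {A,T} ∩ {A} = {A} (intersection, +0)
XZ@3: {T} ∩ {T} = {T} (intersection, +0)
SXZ@3: {C} ∪ {T} = {C,T} (union, +1)
SWXZ@3: {C,T} ∪ {G} = {C,G,T} (union, +1)
BFQSWXZ@3: {A} ∪ {C,G,T} = {A,C,G,T} (union, +1)
BQ@4: {T} ∪ {G} = {G,T} (union, +1)
BFQ@4: {G,T} ∪ {A} = {A,G,T} (union, +1)
XZ@4: {C} ∪ {A} = {A,C} (union, +1)
SXZ@4: {G} ∪ {A,C} = {A,C,G} (union, +1)
SWXZ@4: {A,C,G} ∩ {A} = {A} (intersection, +0)
BFQSWXZ@4: {A,G,T} ∩ {A} = {A} (intersection, +0)
BQ@5: {G} ∩ {G} = {G} (intersection, +0)
BFQ@5: {G} ∪ {A} = {A,G} (union, +1)
XZ@5: {C} ∩ {C} = {C} (intersection, +0)
SXZ@5: {C} ∩ {C} = {C} (intersection, +0)
SWXZ@5: {C} ∪ {G} = {C,G} (union, +1)
BFQSWXZ@5: {A,G} ∩ {C,G} = {G} (intersection, +0)
BQ@6: {A} ∪ {T} = {A,T} (union, +1)
BFQ@6: {A,T} ∩ {A} = {A} (intersection, +0)
XZ@6: {A} ∪ {G} = {A,G} (union, +1)
SXZ@6: {G} ∩ {A,G} = {G} (intersection, +0)
SWXZ@6: {G} ∩ {G} = {G} (intersection, +0)
BFQSWXZ@6: {A} ∪ {G} = {A,G} (union, +1)
BQ@7: {G} ∪ {A} = {A,G} (union, +1)
BFQ@7: {A,G} ∪ {C} = {A,C,G} (union, +1)
XZ@7: {A} ∩ {A} = {A} (intersection, +0)
SXZ@7: {A} ∩ {A} = {A} (intersection, +0)
SWXZ@7: {A} ∩ {A} = {A} (intersection, +0)
BFQSWXZ@7: {A,C,G} ∩ {A} = {A} (intersection, +0)
per-site changes: [2, 3, 2, 4, 4, 2, 3, 2]; total = 22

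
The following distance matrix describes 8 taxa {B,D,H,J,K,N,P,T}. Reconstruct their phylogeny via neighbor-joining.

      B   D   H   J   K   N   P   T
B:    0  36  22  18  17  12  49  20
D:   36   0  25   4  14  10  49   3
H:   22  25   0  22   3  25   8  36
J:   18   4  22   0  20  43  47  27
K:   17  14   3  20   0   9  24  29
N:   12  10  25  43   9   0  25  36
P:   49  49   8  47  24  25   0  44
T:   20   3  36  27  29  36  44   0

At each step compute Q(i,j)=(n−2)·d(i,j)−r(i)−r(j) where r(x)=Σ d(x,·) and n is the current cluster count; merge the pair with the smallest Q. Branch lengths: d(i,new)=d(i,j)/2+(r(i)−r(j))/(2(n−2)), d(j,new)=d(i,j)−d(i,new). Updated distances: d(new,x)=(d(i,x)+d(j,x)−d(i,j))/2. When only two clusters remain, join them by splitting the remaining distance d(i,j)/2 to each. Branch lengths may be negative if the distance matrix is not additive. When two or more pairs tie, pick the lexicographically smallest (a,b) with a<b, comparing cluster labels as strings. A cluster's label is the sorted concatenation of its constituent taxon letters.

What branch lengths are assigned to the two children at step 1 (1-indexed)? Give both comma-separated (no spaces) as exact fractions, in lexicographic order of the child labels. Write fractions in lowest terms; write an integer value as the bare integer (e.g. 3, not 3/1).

-19/4,51/4

iteration 1: select H,P (d=8, Q=-339); attach at lengths (-19/4, 51/4); label the merged cluster HP
  updated: d(B,HP)=63/2, d(D,HP)=33, d(HP,J)=61/2, d(HP,K)=19/2, d(HP,N)=21, d(HP,T)=36
iteration 2: select D,T (d=3, Q=-236); attach at lengths (-18/5, 33/5); label the merged cluster DT
  updated: d(B,DT)=53/2, d(DT,HP)=33, d(DT,J)=14, d(DT,K)=20, d(DT,N)=43/2
iteration 3: select DT,J (d=14, Q=-369/2); attach at lengths (91/16, 133/16); label the merged cluster DJT
  updated: d(B,DJT)=61/4, d(DJT,HP)=99/4, d(DJT,K)=13, d(DJT,N)=101/4
iteration 4: select B,DJT (d=61/4, Q=-433/4); attach at lengths (173/24, 193/24); label the merged cluster BDJT
  updated: d(BDJT,HP)=41/2, d(BDJT,K)=59/8, d(BDJT,N)=11
iteration 5: select BDJT,N (d=11, Q=-463/8); attach at lengths (159/32, 193/32); label the merged cluster BDJNT
  updated: d(BDJNT,HP)=61/4, d(BDJNT,K)=43/16
iteration 6: select BDJNT,HP (d=61/4, Q=-439/16); attach at lengths (135/32, 353/32); label the merged cluster BDHJNPT
  updated: d(BDHJNPT,K)=-49/32
iteration 7: select BDHJNPT,K (d=-49/32); attach at lengths (-49/64, -49/64); label the merged cluster BDHJKNPT
final tree: ((((B:173/24,((D:-18/5,T:33/5):91/16,J:133/16):193/24):159/32,N:193/32):135/32,(H:-19/4,P:51/4):353/32):-49/64,K:-49/64)
total length: 2079/32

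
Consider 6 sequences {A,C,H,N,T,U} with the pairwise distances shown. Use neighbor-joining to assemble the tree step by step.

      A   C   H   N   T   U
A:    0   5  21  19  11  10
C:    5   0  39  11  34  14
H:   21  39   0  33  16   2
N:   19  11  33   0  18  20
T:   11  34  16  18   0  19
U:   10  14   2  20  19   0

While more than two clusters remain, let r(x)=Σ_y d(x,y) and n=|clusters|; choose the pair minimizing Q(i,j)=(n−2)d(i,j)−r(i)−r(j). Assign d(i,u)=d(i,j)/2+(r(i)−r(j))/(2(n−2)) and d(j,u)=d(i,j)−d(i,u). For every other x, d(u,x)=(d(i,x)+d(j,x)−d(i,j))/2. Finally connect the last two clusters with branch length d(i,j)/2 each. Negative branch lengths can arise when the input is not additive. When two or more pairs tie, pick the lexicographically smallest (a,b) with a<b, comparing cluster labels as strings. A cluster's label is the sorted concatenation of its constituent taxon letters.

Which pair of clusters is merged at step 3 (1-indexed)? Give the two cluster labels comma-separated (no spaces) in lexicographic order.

step 1: merge (H,U) at d=2, Q=-168; branch lengths H→27/4, U→-19/4; new cluster HU
  updated: d(A,HU)=29/2, d(C,HU)=51/2, d(HU,N)=51/2, d(HU,T)=33/2
step 2: merge (C,N) at d=11, Q=-116; branch lengths C→35/6, N→31/6; new cluster CN
  updated: d(A,CN)=13/2, d(CN,HU)=20, d(CN,T)=41/2
step 3: merge (A,CN) at d=13/2, Q=-66; branch lengths A→-1/2, CN→7; new cluster ACN
  updated: d(ACN,HU)=14, d(ACN,T)=25/2
step 4: merge (ACN,HU) at d=14, Q=-43; branch lengths ACN→5, HU→9; new cluster ACHNU
  updated: d(ACHNU,T)=15/2
step 5: merge (ACHNU,T) at d=15/2; branch lengths ACHNU→15/4, T→15/4; new cluster ACHNTU
final tree: (((A:-1/2,(C:35/6,N:31/6):7):5,(H:27/4,U:-19/4):9):15/4,T:15/4)
total length: 41

A,CN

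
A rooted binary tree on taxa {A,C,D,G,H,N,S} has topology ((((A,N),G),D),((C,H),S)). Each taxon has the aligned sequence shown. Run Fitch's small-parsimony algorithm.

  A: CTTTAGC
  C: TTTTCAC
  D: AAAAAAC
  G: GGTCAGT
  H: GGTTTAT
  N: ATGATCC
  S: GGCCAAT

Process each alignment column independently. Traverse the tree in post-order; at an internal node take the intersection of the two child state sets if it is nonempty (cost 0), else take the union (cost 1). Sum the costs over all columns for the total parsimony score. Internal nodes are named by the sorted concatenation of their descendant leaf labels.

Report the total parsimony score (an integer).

22

site 0, node AN: A={C} ∪ N={A} → {A,C} (+1)
site 0, node AGN: AN={A,C} ∪ G={G} → {A,C,G} (+1)
site 0, node ADGN: AGN={A,C,G} ∩ D={A} → {A} (+0)
site 0, node CH: C={T} ∪ H={G} → {G,T} (+1)
site 0, node CHS: CH={G,T} ∩ S={G} → {G} (+0)
site 0, node ACDGHNS: ADGN={A} ∪ CHS={G} → {A,G} (+1)
site 1, node AN: A={T} ∩ N={T} → {T} (+0)
site 1, node AGN: AN={T} ∪ G={G} → {G,T} (+1)
site 1, node ADGN: AGN={G,T} ∪ D={A} → {A,G,T} (+1)
site 1, node CH: C={T} ∪ H={G} → {G,T} (+1)
site 1, node CHS: CH={G,T} ∩ S={G} → {G} (+0)
site 1, node ACDGHNS: ADGN={A,G,T} ∩ CHS={G} → {G} (+0)
site 2, node AN: A={T} ∪ N={G} → {G,T} (+1)
site 2, node AGN: AN={G,T} ∩ G={T} → {T} (+0)
site 2, node ADGN: AGN={T} ∪ D={A} → {A,T} (+1)
site 2, node CH: C={T} ∩ H={T} → {T} (+0)
site 2, node CHS: CH={T} ∪ S={C} → {C,T} (+1)
site 2, node ACDGHNS: ADGN={A,T} ∩ CHS={C,T} → {T} (+0)
site 3, node AN: A={T} ∪ N={A} → {A,T} (+1)
site 3, node AGN: AN={A,T} ∪ G={C} → {A,C,T} (+1)
site 3, node ADGN: AGN={A,C,T} ∩ D={A} → {A} (+0)
site 3, node CH: C={T} ∩ H={T} → {T} (+0)
site 3, node CHS: CH={T} ∪ S={C} → {C,T} (+1)
site 3, node ACDGHNS: ADGN={A} ∪ CHS={C,T} → {A,C,T} (+1)
site 4, node AN: A={A} ∪ N={T} → {A,T} (+1)
site 4, node AGN: AN={A,T} ∩ G={A} → {A} (+0)
site 4, node ADGN: AGN={A} ∩ D={A} → {A} (+0)
site 4, node CH: C={C} ∪ H={T} → {C,T} (+1)
site 4, node CHS: CH={C,T} ∪ S={A} → {A,C,T} (+1)
site 4, node ACDGHNS: ADGN={A} ∩ CHS={A,C,T} → {A} (+0)
site 5, node AN: A={G} ∪ N={C} → {C,G} (+1)
site 5, node AGN: AN={C,G} ∩ G={G} → {G} (+0)
site 5, node ADGN: AGN={G} ∪ D={A} → {A,G} (+1)
site 5, node CH: C={A} ∩ H={A} → {A} (+0)
site 5, node CHS: CH={A} ∩ S={A} → {A} (+0)
site 5, node ACDGHNS: ADGN={A,G} ∩ CHS={A} → {A} (+0)
site 6, node AN: A={C} ∩ N={C} → {C} (+0)
site 6, node AGN: AN={C} ∪ G={T} → {C,T} (+1)
site 6, node ADGN: AGN={C,T} ∩ D={C} → {C} (+0)
site 6, node CH: C={C} ∪ H={T} → {C,T} (+1)
site 6, node CHS: CH={C,T} ∩ S={T} → {T} (+0)
site 6, node ACDGHNS: ADGN={C} ∪ CHS={T} → {C,T} (+1)
per-site changes: [4, 3, 3, 4, 3, 2, 3]; total = 22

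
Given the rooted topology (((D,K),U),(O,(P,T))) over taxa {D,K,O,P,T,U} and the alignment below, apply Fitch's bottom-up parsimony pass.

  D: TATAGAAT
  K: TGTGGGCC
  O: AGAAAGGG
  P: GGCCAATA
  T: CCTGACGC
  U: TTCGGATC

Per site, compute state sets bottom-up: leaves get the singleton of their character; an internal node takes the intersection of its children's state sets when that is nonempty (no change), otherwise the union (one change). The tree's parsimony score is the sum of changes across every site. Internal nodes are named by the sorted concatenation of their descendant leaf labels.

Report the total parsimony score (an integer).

[col 0] DK: children D:{T}, K:{T} ∩→ {T}; cost 0
[col 0] DKU: children DK:{T}, U:{T} ∩→ {T}; cost 0
[col 0] PT: children P:{G}, T:{C} ∪→ {C,G}; cost 1
[col 0] OPT: children O:{A}, PT:{C,G} ∪→ {A,C,G}; cost 1
[col 0] DKOPTU: children DKU:{T}, OPT:{A,C,G} ∪→ {A,C,G,T}; cost 1
[col 1] DK: children D:{A}, K:{G} ∪→ {A,G}; cost 1
[col 1] DKU: children DK:{A,G}, U:{T} ∪→ {A,G,T}; cost 1
[col 1] PT: children P:{G}, T:{C} ∪→ {C,G}; cost 1
[col 1] OPT: children O:{G}, PT:{C,G} ∩→ {G}; cost 0
[col 1] DKOPTU: children DKU:{A,G,T}, OPT:{G} ∩→ {G}; cost 0
[col 2] DK: children D:{T}, K:{T} ∩→ {T}; cost 0
[col 2] DKU: children DK:{T}, U:{C} ∪→ {C,T}; cost 1
[col 2] PT: children P:{C}, T:{T} ∪→ {C,T}; cost 1
[col 2] OPT: children O:{A}, PT:{C,T} ∪→ {A,C,T}; cost 1
[col 2] DKOPTU: children DKU:{C,T}, OPT:{A,C,T} ∩→ {C,T}; cost 0
[col 3] DK: children D:{A}, K:{G} ∪→ {A,G}; cost 1
[col 3] DKU: children DK:{A,G}, U:{G} ∩→ {G}; cost 0
[col 3] PT: children P:{C}, T:{G} ∪→ {C,G}; cost 1
[col 3] OPT: children O:{A}, PT:{C,G} ∪→ {A,C,G}; cost 1
[col 3] DKOPTU: children DKU:{G}, OPT:{A,C,G} ∩→ {G}; cost 0
[col 4] DK: children D:{G}, K:{G} ∩→ {G}; cost 0
[col 4] DKU: children DK:{G}, U:{G} ∩→ {G}; cost 0
[col 4] PT: children P:{A}, T:{A} ∩→ {A}; cost 0
[col 4] OPT: children O:{A}, PT:{A} ∩→ {A}; cost 0
[col 4] DKOPTU: children DKU:{G}, OPT:{A} ∪→ {A,G}; cost 1
[col 5] DK: children D:{A}, K:{G} ∪→ {A,G}; cost 1
[col 5] DKU: children DK:{A,G}, U:{A} ∩→ {A}; cost 0
[col 5] PT: children P:{A}, T:{C} ∪→ {A,C}; cost 1
[col 5] OPT: children O:{G}, PT:{A,C} ∪→ {A,C,G}; cost 1
[col 5] DKOPTU: children DKU:{A}, OPT:{A,C,G} ∩→ {A}; cost 0
[col 6] DK: children D:{A}, K:{C} ∪→ {A,C}; cost 1
[col 6] DKU: children DK:{A,C}, U:{T} ∪→ {A,C,T}; cost 1
[col 6] PT: children P:{T}, T:{G} ∪→ {G,T}; cost 1
[col 6] OPT: children O:{G}, PT:{G,T} ∩→ {G}; cost 0
[col 6] DKOPTU: children DKU:{A,C,T}, OPT:{G} ∪→ {A,C,G,T}; cost 1
[col 7] DK: children D:{T}, K:{C} ∪→ {C,T}; cost 1
[col 7] DKU: children DK:{C,T}, U:{C} ∩→ {C}; cost 0
[col 7] PT: children P:{A}, T:{C} ∪→ {A,C}; cost 1
[col 7] OPT: children O:{G}, PT:{A,C} ∪→ {A,C,G}; cost 1
[col 7] DKOPTU: children DKU:{C}, OPT:{A,C,G} ∩→ {C}; cost 0
per-site changes: [3, 3, 3, 3, 1, 3, 4, 3]; total = 23

23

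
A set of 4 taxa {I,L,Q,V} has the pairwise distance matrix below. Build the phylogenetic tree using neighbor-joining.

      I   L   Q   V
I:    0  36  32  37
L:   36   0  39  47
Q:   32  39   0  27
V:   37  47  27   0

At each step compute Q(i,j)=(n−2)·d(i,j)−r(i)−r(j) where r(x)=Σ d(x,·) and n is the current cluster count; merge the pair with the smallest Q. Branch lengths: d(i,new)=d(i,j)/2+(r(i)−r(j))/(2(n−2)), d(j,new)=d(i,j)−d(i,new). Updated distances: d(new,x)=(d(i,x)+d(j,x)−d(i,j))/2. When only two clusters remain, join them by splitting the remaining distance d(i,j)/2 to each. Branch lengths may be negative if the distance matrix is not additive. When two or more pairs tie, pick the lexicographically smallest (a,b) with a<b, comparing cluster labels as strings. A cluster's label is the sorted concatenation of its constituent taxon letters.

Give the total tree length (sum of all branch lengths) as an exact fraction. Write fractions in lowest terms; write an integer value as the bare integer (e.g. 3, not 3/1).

281/4

1. join I+L (d=36, Q=-155) ⇒ IL; edges |I|=55/4, |L|=89/4
  updated: d(IL,Q)=35/2, d(IL,V)=24
2. join IL+Q (d=35/2, Q=-137/2) ⇒ ILQ; edges |IL|=29/4, |Q|=41/4
  updated: d(ILQ,V)=67/4
3. join ILQ+V (d=67/4) ⇒ ILQV; edges |ILQ|=67/8, |V|=67/8
final tree: (((I:55/4,L:89/4):29/4,Q:41/4):67/8,V:67/8)
total length: 281/4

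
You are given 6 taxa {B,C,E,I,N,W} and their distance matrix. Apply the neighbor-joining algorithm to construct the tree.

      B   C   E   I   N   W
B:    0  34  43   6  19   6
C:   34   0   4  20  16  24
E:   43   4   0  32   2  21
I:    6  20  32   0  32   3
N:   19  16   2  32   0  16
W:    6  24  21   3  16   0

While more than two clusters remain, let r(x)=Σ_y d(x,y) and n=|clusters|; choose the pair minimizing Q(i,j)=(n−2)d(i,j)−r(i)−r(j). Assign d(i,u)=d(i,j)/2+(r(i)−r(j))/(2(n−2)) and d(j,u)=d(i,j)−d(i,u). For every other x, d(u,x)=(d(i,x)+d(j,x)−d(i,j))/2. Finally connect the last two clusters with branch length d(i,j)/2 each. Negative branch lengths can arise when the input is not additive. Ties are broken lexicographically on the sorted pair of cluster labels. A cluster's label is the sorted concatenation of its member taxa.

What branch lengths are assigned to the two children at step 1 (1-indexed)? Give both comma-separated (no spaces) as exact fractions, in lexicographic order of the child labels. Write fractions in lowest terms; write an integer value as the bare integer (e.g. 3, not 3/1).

1. join C+E (d=4, Q=-184) ⇒ CE; edges |C|=3/2, |E|=5/2
  updated: d(B,CE)=73/2, d(CE,I)=24, d(CE,N)=7, d(CE,W)=41/2
2. join CE+N (d=7, Q=-141) ⇒ CEN; edges |CE|=35/6, |N|=7/6
  updated: d(B,CEN)=97/4, d(CEN,I)=49/2, d(CEN,W)=59/4
3. join B+I (d=6, Q=-231/4) ⇒ BI; edges |B|=59/16, |I|=37/16
  updated: d(BI,CEN)=171/8, d(BI,W)=3/2
4. join BI+CEN (d=171/8, Q=-301/8) ⇒ BCEIN; edges |BI|=65/16, |CEN|=277/16
  updated: d(BCEIN,W)=-41/16
5. join BCEIN+W (d=-41/16) ⇒ BCEINW; edges |BCEIN|=-41/32, |W|=-41/32
final tree: (((B:59/16,I:37/16):65/16,((C:3/2,E:5/2):35/6,N:7/6):277/16):-41/32,W:-41/32)
total length: 573/16

3/2,5/2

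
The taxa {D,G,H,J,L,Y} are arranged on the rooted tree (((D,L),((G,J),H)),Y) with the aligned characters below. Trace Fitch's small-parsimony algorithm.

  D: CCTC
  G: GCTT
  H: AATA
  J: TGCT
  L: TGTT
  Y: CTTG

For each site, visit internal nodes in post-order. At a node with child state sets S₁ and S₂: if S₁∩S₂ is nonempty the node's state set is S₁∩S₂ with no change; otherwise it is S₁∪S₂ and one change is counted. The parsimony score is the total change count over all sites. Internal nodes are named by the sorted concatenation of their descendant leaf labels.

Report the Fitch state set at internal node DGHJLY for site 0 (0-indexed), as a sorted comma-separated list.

site 0, node DL: D={C} ∪ L={T} → {C,T} (+1)
site 0, node GJ: G={G} ∪ J={T} → {G,T} (+1)
site 0, node GHJ: GJ={G,T} ∪ H={A} → {A,G,T} (+1)
site 0, node DGHJL: DL={C,T} ∩ GHJ={A,G,T} → {T} (+0)
site 0, node DGHJLY: DGHJL={T} ∪ Y={C} → {C,T} (+1)
site 1, node DL: D={C} ∪ L={G} → {C,G} (+1)
site 1, node GJ: G={C} ∪ J={G} → {C,G} (+1)
site 1, node GHJ: GJ={C,G} ∪ H={A} → {A,C,G} (+1)
site 1, node DGHJL: DL={C,G} ∩ GHJ={A,C,G} → {C,G} (+0)
site 1, node DGHJLY: DGHJL={C,G} ∪ Y={T} → {C,G,T} (+1)
site 2, node DL: D={T} ∩ L={T} → {T} (+0)
site 2, node GJ: G={T} ∪ J={C} → {C,T} (+1)
site 2, node GHJ: GJ={C,T} ∩ H={T} → {T} (+0)
site 2, node DGHJL: DL={T} ∩ GHJ={T} → {T} (+0)
site 2, node DGHJLY: DGHJL={T} ∩ Y={T} → {T} (+0)
site 3, node DL: D={C} ∪ L={T} → {C,T} (+1)
site 3, node GJ: G={T} ∩ J={T} → {T} (+0)
site 3, node GHJ: GJ={T} ∪ H={A} → {A,T} (+1)
site 3, node DGHJL: DL={C,T} ∩ GHJ={A,T} → {T} (+0)
site 3, node DGHJLY: DGHJL={T} ∪ Y={G} → {G,T} (+1)
per-site changes: [4, 4, 1, 3]; total = 12

C,T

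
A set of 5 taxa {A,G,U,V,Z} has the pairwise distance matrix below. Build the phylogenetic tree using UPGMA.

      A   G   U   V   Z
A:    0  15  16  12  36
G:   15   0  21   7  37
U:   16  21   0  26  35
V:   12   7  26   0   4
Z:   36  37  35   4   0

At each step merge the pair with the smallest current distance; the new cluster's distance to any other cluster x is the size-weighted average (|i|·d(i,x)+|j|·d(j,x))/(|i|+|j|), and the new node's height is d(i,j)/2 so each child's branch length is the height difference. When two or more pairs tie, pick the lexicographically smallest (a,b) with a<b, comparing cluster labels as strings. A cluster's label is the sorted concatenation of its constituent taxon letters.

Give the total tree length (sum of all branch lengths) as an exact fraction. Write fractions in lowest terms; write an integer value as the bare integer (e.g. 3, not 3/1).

177/4

step 1: merge (V,Z) at d=4; branch lengths V→2, Z→2; new cluster VZ
  updated: d(A,VZ)=24, d(G,VZ)=22, d(U,VZ)=61/2
step 2: merge (A,G) at d=15; branch lengths A→15/2, G→15/2; new cluster AG
  updated: d(AG,U)=37/2, d(AG,VZ)=23
step 3: merge (AG,U) at d=37/2; branch lengths AG→7/4, U→37/4; new cluster AGU
  updated: d(AGU,VZ)=51/2
step 4: merge (AGU,VZ) at d=51/2; branch lengths AGU→7/2, VZ→43/4; new cluster AGUVZ
final tree: (((A:15/2,G:15/2):7/4,U:37/4):7/2,(V:2,Z:2):43/4)
total length: 177/4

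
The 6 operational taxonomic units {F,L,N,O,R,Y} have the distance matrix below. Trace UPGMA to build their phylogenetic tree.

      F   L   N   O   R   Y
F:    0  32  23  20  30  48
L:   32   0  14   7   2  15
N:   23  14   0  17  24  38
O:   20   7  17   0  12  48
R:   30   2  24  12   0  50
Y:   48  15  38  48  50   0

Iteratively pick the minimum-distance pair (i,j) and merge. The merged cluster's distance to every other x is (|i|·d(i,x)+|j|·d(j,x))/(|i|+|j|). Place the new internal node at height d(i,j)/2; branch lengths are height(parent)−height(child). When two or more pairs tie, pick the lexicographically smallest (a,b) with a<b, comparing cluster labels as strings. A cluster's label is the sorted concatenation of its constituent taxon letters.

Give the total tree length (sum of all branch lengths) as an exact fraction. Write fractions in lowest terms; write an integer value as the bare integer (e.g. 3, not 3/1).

step 1: merge (L,R) at d=2; branch lengths L→1, R→1; new cluster LR
  updated: d(F,LR)=31, d(LR,N)=19, d(LR,O)=19/2, d(LR,Y)=65/2
step 2: merge (LR,O) at d=19/2; branch lengths LR→15/4, O→19/4; new cluster LOR
  updated: d(F,LOR)=82/3, d(LOR,N)=55/3, d(LOR,Y)=113/3
step 3: merge (LOR,N) at d=55/3; branch lengths LOR→53/12, N→55/6; new cluster LNOR
  updated: d(F,LNOR)=105/4, d(LNOR,Y)=151/4
step 4: merge (F,LNOR) at d=105/4; branch lengths F→105/8, LNOR→95/24; new cluster FLNOR
  updated: d(FLNOR,Y)=199/5
step 5: merge (FLNOR,Y) at d=199/5; branch lengths FLNOR→271/40, Y→199/10; new cluster FLNORY
final tree: ((F:105/8,(((L:1,R:1):15/4,O:19/4):53/12,N:55/6):95/24):271/40,Y:199/10)
total length: 8141/120

8141/120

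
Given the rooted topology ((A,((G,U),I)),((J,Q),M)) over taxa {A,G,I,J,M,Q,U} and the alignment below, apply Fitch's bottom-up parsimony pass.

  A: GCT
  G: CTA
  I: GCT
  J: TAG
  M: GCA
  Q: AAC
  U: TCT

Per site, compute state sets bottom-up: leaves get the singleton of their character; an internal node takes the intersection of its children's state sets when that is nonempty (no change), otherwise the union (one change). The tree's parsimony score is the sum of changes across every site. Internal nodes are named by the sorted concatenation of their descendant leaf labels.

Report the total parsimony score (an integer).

site 0, node GU: G={C} ∪ U={T} → {C,T} (+1)
site 0, node GIU: GU={C,T} ∪ I={G} → {C,G,T} (+1)
site 0, node AGIU: A={G} ∩ GIU={C,G,T} → {G} (+0)
site 0, node JQ: J={T} ∪ Q={A} → {A,T} (+1)
site 0, node JMQ: JQ={A,T} ∪ M={G} → {A,G,T} (+1)
site 0, node AGIJMQU: AGIU={G} ∩ JMQ={A,G,T} → {G} (+0)
site 1, node GU: G={T} ∪ U={C} → {C,T} (+1)
site 1, node GIU: GU={C,T} ∩ I={C} → {C} (+0)
site 1, node AGIU: A={C} ∩ GIU={C} → {C} (+0)
site 1, node JQ: J={A} ∩ Q={A} → {A} (+0)
site 1, node JMQ: JQ={A} ∪ M={C} → {A,C} (+1)
site 1, node AGIJMQU: AGIU={C} ∩ JMQ={A,C} → {C} (+0)
site 2, node GU: G={A} ∪ U={T} → {A,T} (+1)
site 2, node GIU: GU={A,T} ∩ I={T} → {T} (+0)
site 2, node AGIU: A={T} ∩ GIU={T} → {T} (+0)
site 2, node JQ: J={G} ∪ Q={C} → {C,G} (+1)
site 2, node JMQ: JQ={C,G} ∪ M={A} → {A,C,G} (+1)
site 2, node AGIJMQU: AGIU={T} ∪ JMQ={A,C,G} → {A,C,G,T} (+1)
per-site changes: [4, 2, 4]; total = 10

10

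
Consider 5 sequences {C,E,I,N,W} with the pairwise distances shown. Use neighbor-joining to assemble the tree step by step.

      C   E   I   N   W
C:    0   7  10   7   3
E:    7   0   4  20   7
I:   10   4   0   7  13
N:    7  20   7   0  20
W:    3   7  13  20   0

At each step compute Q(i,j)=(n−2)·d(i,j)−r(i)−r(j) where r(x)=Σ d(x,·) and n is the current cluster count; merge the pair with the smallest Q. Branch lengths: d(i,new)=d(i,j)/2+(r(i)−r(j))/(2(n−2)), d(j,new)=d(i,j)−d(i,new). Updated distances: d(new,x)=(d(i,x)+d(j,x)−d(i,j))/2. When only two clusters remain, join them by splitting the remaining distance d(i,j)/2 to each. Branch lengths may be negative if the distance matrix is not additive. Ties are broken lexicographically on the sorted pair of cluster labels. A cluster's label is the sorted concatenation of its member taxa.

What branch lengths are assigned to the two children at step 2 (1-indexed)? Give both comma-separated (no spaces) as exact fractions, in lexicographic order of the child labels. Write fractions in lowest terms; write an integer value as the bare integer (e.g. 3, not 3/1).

iteration 1: select I,N (d=7, Q=-67); attach at lengths (1/6, 41/6); label the merged cluster IN
  updated: d(C,IN)=5, d(E,IN)=17/2, d(IN,W)=13
iteration 2: select C,W (d=3, Q=-32); attach at lengths (-1/2, 7/2); label the merged cluster CW
  updated: d(CW,E)=11/2, d(CW,IN)=15/2
iteration 3: select CW,E (d=11/2, Q=-43/2); attach at lengths (9/4, 13/4); label the merged cluster CEW
  updated: d(CEW,IN)=21/4
iteration 4: select CEW,IN (d=21/4); attach at lengths (21/8, 21/8); label the merged cluster CEINW
final tree: (((C:-1/2,W:7/2):9/4,E:13/4):21/8,(I:1/6,N:41/6):21/8)
total length: 83/4

-1/2,7/2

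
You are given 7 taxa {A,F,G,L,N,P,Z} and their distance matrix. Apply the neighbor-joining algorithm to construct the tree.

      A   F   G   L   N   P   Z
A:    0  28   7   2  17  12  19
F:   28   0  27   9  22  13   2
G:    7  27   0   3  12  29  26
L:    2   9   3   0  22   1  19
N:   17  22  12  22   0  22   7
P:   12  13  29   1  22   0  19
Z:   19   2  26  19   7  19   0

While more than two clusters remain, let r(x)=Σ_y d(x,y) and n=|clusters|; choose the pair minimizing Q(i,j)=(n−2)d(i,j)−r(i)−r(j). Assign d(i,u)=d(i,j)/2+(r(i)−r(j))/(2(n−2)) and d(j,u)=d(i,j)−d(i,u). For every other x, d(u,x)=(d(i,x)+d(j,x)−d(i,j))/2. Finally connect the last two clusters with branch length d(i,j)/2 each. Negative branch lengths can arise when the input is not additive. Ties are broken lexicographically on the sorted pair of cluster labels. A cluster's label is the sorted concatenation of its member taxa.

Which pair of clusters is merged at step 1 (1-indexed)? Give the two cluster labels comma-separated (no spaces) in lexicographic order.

iteration 1: select F,Z (d=2, Q=-183); attach at lengths (19/10, 1/10); label the merged cluster FZ
  updated: d(A,FZ)=45/2, d(FZ,G)=51/2, d(FZ,L)=13, d(FZ,N)=27/2, d(FZ,P)=15
iteration 2: select FZ,N (d=27/2, Q=-122); attach at lengths (57/8, 51/8); label the merged cluster FNZ
  updated: d(A,FNZ)=13, d(FNZ,G)=12, d(FNZ,L)=43/4, d(FNZ,P)=47/4
iteration 3: select L,P (d=1, Q=-135/2); attach at lengths (-17/3, 20/3); label the merged cluster LP
  updated: d(A,LP)=13/2, d(FNZ,LP)=43/4, d(G,LP)=31/2
iteration 4: select A,G (d=7, Q=-47); attach at lengths (3/2, 11/2); label the merged cluster AG
  updated: d(AG,FNZ)=9, d(AG,LP)=15/2
iteration 5: select AG,FNZ (d=9, Q=-109/4); attach at lengths (23/8, 49/8); label the merged cluster AFGNZ
  updated: d(AFGNZ,LP)=37/8
iteration 6: select AFGNZ,LP (d=37/8); attach at lengths (37/16, 37/16); label the merged cluster AFGLNPZ
final tree: (((A:3/2,G:11/2):23/8,((F:19/10,Z:1/10):57/8,N:51/8):49/8):37/16,(L:-17/3,P:20/3):37/16)
total length: 297/8

F,Z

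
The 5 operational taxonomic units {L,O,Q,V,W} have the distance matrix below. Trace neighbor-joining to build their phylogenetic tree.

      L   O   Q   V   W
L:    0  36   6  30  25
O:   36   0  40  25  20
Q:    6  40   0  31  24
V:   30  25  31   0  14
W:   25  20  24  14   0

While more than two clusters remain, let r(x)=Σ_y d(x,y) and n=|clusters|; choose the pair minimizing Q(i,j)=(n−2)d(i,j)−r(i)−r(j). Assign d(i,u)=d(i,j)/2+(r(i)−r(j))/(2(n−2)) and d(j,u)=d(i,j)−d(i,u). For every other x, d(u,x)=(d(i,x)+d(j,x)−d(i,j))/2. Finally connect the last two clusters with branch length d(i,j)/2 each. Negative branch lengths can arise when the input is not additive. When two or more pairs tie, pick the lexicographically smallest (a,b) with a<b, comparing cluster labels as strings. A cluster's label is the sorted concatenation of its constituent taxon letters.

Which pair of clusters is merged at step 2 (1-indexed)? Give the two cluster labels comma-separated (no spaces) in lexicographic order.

LQ,W

1. join L+Q (d=6, Q=-180) ⇒ LQ; edges |L|=7/3, |Q|=11/3
  updated: d(LQ,O)=35, d(LQ,V)=55/2, d(LQ,W)=43/2
2. join LQ+W (d=43/2, Q=-193/2) ⇒ LQW; edges |LQ|=143/8, |W|=29/8
  updated: d(LQW,O)=67/4, d(LQW,V)=10
3. join LQW+O (d=67/4, Q=-207/4) ⇒ LOQW; edges |LQW|=7/8, |O|=127/8
  updated: d(LOQW,V)=73/8
4. join LOQW+V (d=73/8) ⇒ LOQVW; edges |LOQW|=73/16, |V|=73/16
final tree: ((((L:7/3,Q:11/3):143/8,W:29/8):7/8,O:127/8):73/16,V:73/16)
total length: 427/8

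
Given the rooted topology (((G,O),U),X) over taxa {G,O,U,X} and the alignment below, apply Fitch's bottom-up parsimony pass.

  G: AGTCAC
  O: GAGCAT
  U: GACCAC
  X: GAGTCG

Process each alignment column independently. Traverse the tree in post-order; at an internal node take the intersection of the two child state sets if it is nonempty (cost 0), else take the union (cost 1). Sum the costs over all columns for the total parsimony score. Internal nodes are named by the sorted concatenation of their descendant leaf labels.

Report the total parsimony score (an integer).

site 0, node GO: G={A} ∪ O={G} → {A,G} (+1)
site 0, node GOU: GO={A,G} ∩ U={G} → {G} (+0)
site 0, node GOUX: GOU={G} ∩ X={G} → {G} (+0)
site 1, node GO: G={G} ∪ O={A} → {A,G} (+1)
site 1, node GOU: GO={A,G} ∩ U={A} → {A} (+0)
site 1, node GOUX: GOU={A} ∩ X={A} → {A} (+0)
site 2, node GO: G={T} ∪ O={G} → {G,T} (+1)
site 2, node GOU: GO={G,T} ∪ U={C} → {C,G,T} (+1)
site 2, node GOUX: GOU={C,G,T} ∩ X={G} → {G} (+0)
site 3, node GO: G={C} ∩ O={C} → {C} (+0)
site 3, node GOU: GO={C} ∩ U={C} → {C} (+0)
site 3, node GOUX: GOU={C} ∪ X={T} → {C,T} (+1)
site 4, node GO: G={A} ∩ O={A} → {A} (+0)
site 4, node GOU: GO={A} ∩ U={A} → {A} (+0)
site 4, node GOUX: GOU={A} ∪ X={C} → {A,C} (+1)
site 5, node GO: G={C} ∪ O={T} → {C,T} (+1)
site 5, node GOU: GO={C,T} ∩ U={C} → {C} (+0)
site 5, node GOUX: GOU={C} ∪ X={G} → {C,G} (+1)
per-site changes: [1, 1, 2, 1, 1, 2]; total = 8

8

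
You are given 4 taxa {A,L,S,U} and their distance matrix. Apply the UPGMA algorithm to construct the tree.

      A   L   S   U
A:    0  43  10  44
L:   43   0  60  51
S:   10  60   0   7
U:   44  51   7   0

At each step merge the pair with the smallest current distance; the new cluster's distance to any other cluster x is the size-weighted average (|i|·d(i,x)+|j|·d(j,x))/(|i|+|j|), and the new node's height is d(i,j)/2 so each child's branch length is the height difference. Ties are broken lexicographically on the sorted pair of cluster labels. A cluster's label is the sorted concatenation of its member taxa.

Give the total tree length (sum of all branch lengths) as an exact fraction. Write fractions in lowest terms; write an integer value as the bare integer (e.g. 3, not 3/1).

1. join S+U (d=7) ⇒ SU; edges |S|=7/2, |U|=7/2
  updated: d(A,SU)=27, d(L,SU)=111/2
2. join A+SU (d=27) ⇒ ASU; edges |A|=27/2, |SU|=10
  updated: d(ASU,L)=154/3
3. join ASU+L (d=154/3) ⇒ ALSU; edges |ASU|=73/6, |L|=77/3
final tree: ((A:27/2,(S:7/2,U:7/2):10):73/6,L:77/3)
total length: 205/3

205/3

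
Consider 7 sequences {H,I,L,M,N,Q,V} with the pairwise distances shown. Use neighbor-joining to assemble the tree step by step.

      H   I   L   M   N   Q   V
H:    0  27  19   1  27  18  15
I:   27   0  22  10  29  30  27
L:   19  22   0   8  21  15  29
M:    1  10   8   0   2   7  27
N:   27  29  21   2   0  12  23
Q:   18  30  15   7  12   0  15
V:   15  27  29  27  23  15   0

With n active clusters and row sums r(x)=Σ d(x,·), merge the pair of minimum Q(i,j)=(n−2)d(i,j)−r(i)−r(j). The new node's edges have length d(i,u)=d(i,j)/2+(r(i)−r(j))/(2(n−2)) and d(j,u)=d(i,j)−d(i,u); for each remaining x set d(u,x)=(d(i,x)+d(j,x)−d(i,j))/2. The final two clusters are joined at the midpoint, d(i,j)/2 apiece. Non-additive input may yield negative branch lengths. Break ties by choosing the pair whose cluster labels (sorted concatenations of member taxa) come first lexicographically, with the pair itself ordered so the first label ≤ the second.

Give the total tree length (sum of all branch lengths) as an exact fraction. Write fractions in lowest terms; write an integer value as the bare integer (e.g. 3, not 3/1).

111/2

iteration 1: select H,V (d=15, Q=-168); attach at lengths (23/5, 52/5); label the merged cluster HV
  updated: d(HV,I)=39/2, d(HV,L)=33/2, d(HV,M)=13/2, d(HV,N)=35/2, d(HV,Q)=9
iteration 2: select M,N (d=2, Q=-107); attach at lengths (-5, 7); label the merged cluster MN
  updated: d(HV,MN)=11, d(I,MN)=37/2, d(L,MN)=27/2, d(MN,Q)=17/2
iteration 3: select HV,Q (d=9, Q=-183/2); attach at lengths (41/12, 67/12); label the merged cluster HQV
  updated: d(HQV,I)=81/4, d(HQV,L)=45/4, d(HQV,MN)=21/4
iteration 4: select HQV,MN (d=21/4, Q=-127/2); attach at lengths (5/2, 11/4); label the merged cluster HMNQV
  updated: d(HMNQV,I)=67/4, d(HMNQV,L)=39/4
iteration 5: select HMNQV,I (d=67/4, Q=-97/2); attach at lengths (9/4, 29/2); label the merged cluster HIMNQV
  updated: d(HIMNQV,L)=15/2
iteration 6: select HIMNQV,L (d=15/2); attach at lengths (15/4, 15/4); label the merged cluster HILMNQV
final tree: (((((H:23/5,V:52/5):41/12,Q:67/12):5/2,(M:-5,N:7):11/4):9/4,I:29/2):15/4,L:15/4)
total length: 111/2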